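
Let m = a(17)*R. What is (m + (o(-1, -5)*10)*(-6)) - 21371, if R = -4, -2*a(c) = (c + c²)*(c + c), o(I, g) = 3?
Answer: -743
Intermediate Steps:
a(c) = -c*(c + c²) (a(c) = -(c + c²)*(c + c)/2 = -(c + c²)*2*c/2 = -c*(c + c²))
m = 20808 (m = (17²*(-1 - 1*17))*(-4) = (289*(-1 - 17))*(-4) = (289*(-18))*(-4) = -5202*(-4) = 20808)
(m + (o(-1, -5)*10)*(-6)) - 21371 = (20808 + (3*10)*(-6)) - 21371 = (20808 + 30*(-6)) - 21371 = (20808 - 180) - 21371 = 20628 - 21371 = -743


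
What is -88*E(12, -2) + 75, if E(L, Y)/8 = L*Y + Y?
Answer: 18379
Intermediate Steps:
E(L, Y) = 8*Y + 8*L*Y (E(L, Y) = 8*(L*Y + Y) = 8*(Y + L*Y) = 8*Y + 8*L*Y)
-88*E(12, -2) + 75 = -704*(-2)*(1 + 12) + 75 = -704*(-2)*13 + 75 = -88*(-208) + 75 = 18304 + 75 = 18379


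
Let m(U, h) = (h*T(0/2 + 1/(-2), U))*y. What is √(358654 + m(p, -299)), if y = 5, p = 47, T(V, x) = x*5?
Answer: √7329 ≈ 85.610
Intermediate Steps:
T(V, x) = 5*x
m(U, h) = 25*U*h (m(U, h) = (h*(5*U))*5 = (5*U*h)*5 = 25*U*h)
√(358654 + m(p, -299)) = √(358654 + 25*47*(-299)) = √(358654 - 351325) = √7329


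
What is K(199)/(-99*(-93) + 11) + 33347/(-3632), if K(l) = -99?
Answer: -13988737/1521808 ≈ -9.1922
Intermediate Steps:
K(199)/(-99*(-93) + 11) + 33347/(-3632) = -99/(-99*(-93) + 11) + 33347/(-3632) = -99/(9207 + 11) + 33347*(-1/3632) = -99/9218 - 33347/3632 = -99*1/9218 - 33347/3632 = -9/838 - 33347/3632 = -13988737/1521808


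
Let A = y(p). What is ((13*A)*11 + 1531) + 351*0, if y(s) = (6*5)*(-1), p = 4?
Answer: -2759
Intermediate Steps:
y(s) = -30 (y(s) = 30*(-1) = -30)
A = -30
((13*A)*11 + 1531) + 351*0 = ((13*(-30))*11 + 1531) + 351*0 = (-390*11 + 1531) + 0 = (-4290 + 1531) + 0 = -2759 + 0 = -2759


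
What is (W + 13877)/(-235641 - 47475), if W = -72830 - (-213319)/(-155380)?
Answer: 9160330459/43990564080 ≈ 0.20823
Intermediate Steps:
W = -11316538719/155380 (W = -72830 - (-213319)*(-1)/155380 = -72830 - 1*213319/155380 = -72830 - 213319/155380 = -11316538719/155380 ≈ -72831.)
(W + 13877)/(-235641 - 47475) = (-11316538719/155380 + 13877)/(-235641 - 47475) = -9160330459/155380/(-283116) = -9160330459/155380*(-1/283116) = 9160330459/43990564080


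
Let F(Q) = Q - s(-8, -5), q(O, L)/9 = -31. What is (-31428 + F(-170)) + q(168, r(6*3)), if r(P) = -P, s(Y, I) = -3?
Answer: -31874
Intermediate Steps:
q(O, L) = -279 (q(O, L) = 9*(-31) = -279)
F(Q) = 3 + Q (F(Q) = Q - 1*(-3) = Q + 3 = 3 + Q)
(-31428 + F(-170)) + q(168, r(6*3)) = (-31428 + (3 - 170)) - 279 = (-31428 - 167) - 279 = -31595 - 279 = -31874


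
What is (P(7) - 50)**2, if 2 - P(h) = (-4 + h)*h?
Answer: 4761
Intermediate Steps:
P(h) = 2 - h*(-4 + h) (P(h) = 2 - (-4 + h)*h = 2 - h*(-4 + h))
(P(7) - 50)**2 = ((2 - 1*7**2 + 4*7) - 50)**2 = ((2 - 1*49 + 28) - 50)**2 = ((2 - 49 + 28) - 50)**2 = (-19 - 50)**2 = (-69)**2 = 4761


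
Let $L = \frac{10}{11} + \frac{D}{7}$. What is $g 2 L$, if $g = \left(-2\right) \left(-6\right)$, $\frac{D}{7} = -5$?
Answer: $- \frac{1080}{11} \approx -98.182$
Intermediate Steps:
$D = -35$ ($D = 7 \left(-5\right) = -35$)
$L = - \frac{45}{11}$ ($L = \frac{10}{11} - \frac{35}{7} = 10 \cdot \frac{1}{11} - 5 = \frac{10}{11} - 5 = - \frac{45}{11} \approx -4.0909$)
$g = 12$
$g 2 L = 12 \cdot 2 \left(- \frac{45}{11}\right) = 12 \left(- \frac{90}{11}\right) = - \frac{1080}{11}$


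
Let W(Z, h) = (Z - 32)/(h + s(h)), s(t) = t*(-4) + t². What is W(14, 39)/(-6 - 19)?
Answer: 1/1950 ≈ 0.00051282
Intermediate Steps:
s(t) = t² - 4*t (s(t) = -4*t + t² = t² - 4*t)
W(Z, h) = (-32 + Z)/(h + h*(-4 + h)) (W(Z, h) = (Z - 32)/(h + h*(-4 + h)) = (-32 + Z)/(h + h*(-4 + h)))
W(14, 39)/(-6 - 19) = ((-32 + 14)/(39*(-3 + 39)))/(-6 - 19) = ((1/39)*(-18)/36)/(-25) = -(-18)/(975*36) = -1/25*(-1/78) = 1/1950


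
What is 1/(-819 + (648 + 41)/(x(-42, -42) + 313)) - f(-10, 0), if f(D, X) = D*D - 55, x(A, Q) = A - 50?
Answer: -624167/13870 ≈ -45.001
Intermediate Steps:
x(A, Q) = -50 + A
f(D, X) = -55 + D² (f(D, X) = D² - 55 = -55 + D²)
1/(-819 + (648 + 41)/(x(-42, -42) + 313)) - f(-10, 0) = 1/(-819 + (648 + 41)/((-50 - 42) + 313)) - (-55 + (-10)²) = 1/(-819 + 689/(-92 + 313)) - (-55 + 100) = 1/(-819 + 689/221) - 1*45 = 1/(-819 + 689*(1/221)) - 45 = 1/(-819 + 53/17) - 45 = 1/(-13870/17) - 45 = -17/13870 - 45 = -624167/13870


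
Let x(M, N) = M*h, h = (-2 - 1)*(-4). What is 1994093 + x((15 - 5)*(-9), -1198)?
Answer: 1993013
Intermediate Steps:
h = 12 (h = -3*(-4) = 12)
x(M, N) = 12*M (x(M, N) = M*12 = 12*M)
1994093 + x((15 - 5)*(-9), -1198) = 1994093 + 12*((15 - 5)*(-9)) = 1994093 + 12*(10*(-9)) = 1994093 + 12*(-90) = 1994093 - 1080 = 1993013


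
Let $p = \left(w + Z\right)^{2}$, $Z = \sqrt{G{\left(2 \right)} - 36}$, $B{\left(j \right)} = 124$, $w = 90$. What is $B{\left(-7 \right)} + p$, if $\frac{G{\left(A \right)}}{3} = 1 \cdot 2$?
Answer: $8194 + 180 i \sqrt{30} \approx 8194.0 + 985.9 i$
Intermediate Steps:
$G{\left(A \right)} = 6$ ($G{\left(A \right)} = 3 \cdot 1 \cdot 2 = 3 \cdot 2 = 6$)
$Z = i \sqrt{30}$ ($Z = \sqrt{6 - 36} = \sqrt{-30} = i \sqrt{30} \approx 5.4772 i$)
$p = \left(90 + i \sqrt{30}\right)^{2} \approx 8070.0 + 985.9 i$
$B{\left(-7 \right)} + p = 124 + \left(90 + i \sqrt{30}\right)^{2}$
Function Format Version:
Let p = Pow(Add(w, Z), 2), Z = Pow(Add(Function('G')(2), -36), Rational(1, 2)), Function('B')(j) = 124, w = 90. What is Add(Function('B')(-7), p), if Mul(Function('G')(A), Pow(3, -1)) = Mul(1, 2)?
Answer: Add(8194, Mul(180, I, Pow(30, Rational(1, 2)))) ≈ Add(8194.0, Mul(985.90, I))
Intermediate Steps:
Function('G')(A) = 6 (Function('G')(A) = Mul(3, Mul(1, 2)) = Mul(3, 2) = 6)
Z = Mul(I, Pow(30, Rational(1, 2))) (Z = Pow(Add(6, -36), Rational(1, 2)) = Pow(-30, Rational(1, 2)) = Mul(I, Pow(30, Rational(1, 2))) ≈ Mul(5.4772, I))
p = Pow(Add(90, Mul(I, Pow(30, Rational(1, 2)))), 2) ≈ Add(8070.0, Mul(985.90, I))
Add(Function('B')(-7), p) = Add(124, Pow(Add(90, Mul(I, Pow(30, Rational(1, 2)))), 2))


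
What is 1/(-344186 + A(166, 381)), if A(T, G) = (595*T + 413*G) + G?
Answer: -1/87682 ≈ -1.1405e-5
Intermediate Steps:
A(T, G) = 414*G + 595*T (A(T, G) = (413*G + 595*T) + G = 414*G + 595*T)
1/(-344186 + A(166, 381)) = 1/(-344186 + (414*381 + 595*166)) = 1/(-344186 + (157734 + 98770)) = 1/(-344186 + 256504) = 1/(-87682) = -1/87682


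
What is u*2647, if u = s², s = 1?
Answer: 2647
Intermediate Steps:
u = 1 (u = 1² = 1)
u*2647 = 1*2647 = 2647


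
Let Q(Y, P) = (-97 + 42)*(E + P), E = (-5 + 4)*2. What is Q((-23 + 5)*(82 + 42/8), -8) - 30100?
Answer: -29550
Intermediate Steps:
E = -2 (E = -1*2 = -2)
Q(Y, P) = 110 - 55*P (Q(Y, P) = (-97 + 42)*(-2 + P) = -55*(-2 + P) = 110 - 55*P)
Q((-23 + 5)*(82 + 42/8), -8) - 30100 = (110 - 55*(-8)) - 30100 = (110 + 440) - 30100 = 550 - 30100 = -29550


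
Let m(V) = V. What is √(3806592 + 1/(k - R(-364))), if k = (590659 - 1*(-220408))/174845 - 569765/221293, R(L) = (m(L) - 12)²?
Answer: √113898188417685662649580623355341660382/5470036736040754 ≈ 1951.0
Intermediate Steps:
R(L) = (-12 + L)² (R(L) = (L - 12)² = (-12 + L)²)
k = 79862888206/38691974585 (k = (590659 + 220408)*(1/174845) - 569765*1/221293 = 811067*(1/174845) - 569765/221293 = 811067/174845 - 569765/221293 = 79862888206/38691974585 ≈ 2.0641)
√(3806592 + 1/(k - R(-364))) = √(3806592 + 1/(79862888206/38691974585 - (-12 - 364)²)) = √(3806592 + 1/(79862888206/38691974585 - 1*(-376)²)) = √(3806592 + 1/(79862888206/38691974585 - 1*141376)) = √(3806592 + 1/(79862888206/38691974585 - 141376)) = √(3806592 + 1/(-5470036736040754/38691974585)) = √(3806592 - 38691974585/5470036736040754) = √(20822198079080153875783/5470036736040754) = √113898188417685662649580623355341660382/5470036736040754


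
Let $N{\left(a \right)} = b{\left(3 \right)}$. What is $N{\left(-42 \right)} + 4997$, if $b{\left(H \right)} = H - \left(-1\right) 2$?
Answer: $5002$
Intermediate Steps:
$b{\left(H \right)} = 2 + H$ ($b{\left(H \right)} = H - -2 = H + 2 = 2 + H$)
$N{\left(a \right)} = 5$ ($N{\left(a \right)} = 2 + 3 = 5$)
$N{\left(-42 \right)} + 4997 = 5 + 4997 = 5002$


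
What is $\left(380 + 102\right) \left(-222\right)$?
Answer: $-107004$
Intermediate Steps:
$\left(380 + 102\right) \left(-222\right) = 482 \left(-222\right) = -107004$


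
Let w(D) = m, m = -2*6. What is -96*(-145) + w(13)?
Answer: 13908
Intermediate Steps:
m = -12 (m = -2*6 = -12)
w(D) = -12
-96*(-145) + w(13) = -96*(-145) - 12 = 13920 - 12 = 13908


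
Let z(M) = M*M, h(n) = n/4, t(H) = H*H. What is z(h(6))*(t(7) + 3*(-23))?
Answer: -45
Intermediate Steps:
t(H) = H**2
h(n) = n/4 (h(n) = n*(1/4) = n/4)
z(M) = M**2
z(h(6))*(t(7) + 3*(-23)) = ((1/4)*6)**2*(7**2 + 3*(-23)) = (3/2)**2*(49 - 69) = (9/4)*(-20) = -45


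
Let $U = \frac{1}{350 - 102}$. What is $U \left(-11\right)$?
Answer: $- \frac{11}{248} \approx -0.044355$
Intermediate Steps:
$U = \frac{1}{248}$ ($U = \frac{1}{350 + \left(-139 + 37\right)} = \frac{1}{350 - 102} = \frac{1}{248} \approx 0.0040323$)
$U \left(-11\right) = \frac{1}{248} \left(-11\right) = - \frac{11}{248}$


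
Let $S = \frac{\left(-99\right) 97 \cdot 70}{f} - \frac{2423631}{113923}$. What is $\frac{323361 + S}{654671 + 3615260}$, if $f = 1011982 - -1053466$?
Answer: $\frac{494041675769769}{6524178200985956} \approx 0.075725$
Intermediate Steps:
$f = 2065448$ ($f = 1011982 + 1053466 = 2065448$)
$S = - \frac{33003012867}{1527935276}$ ($S = \frac{\left(-99\right) 97 \cdot 70}{2065448} - \frac{2423631}{113923} = \left(-9603\right) 70 \cdot \frac{1}{2065448} - \frac{2423631}{113923} = \left(-672210\right) \frac{1}{2065448} - \frac{2423631}{113923} = - \frac{4365}{13412} - \frac{2423631}{113923} = - \frac{33003012867}{1527935276} \approx -21.6$)
$\frac{323361 + S}{654671 + 3615260} = \frac{323361 - \frac{33003012867}{1527935276}}{654671 + 3615260} = \frac{494041675769769}{1527935276 \cdot 4269931} = \frac{494041675769769}{1527935276} \cdot \frac{1}{4269931} = \frac{494041675769769}{6524178200985956}$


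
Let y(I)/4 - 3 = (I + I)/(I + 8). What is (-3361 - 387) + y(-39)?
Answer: -115504/31 ≈ -3725.9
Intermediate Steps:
y(I) = 12 + 8*I/(8 + I) (y(I) = 12 + 4*((I + I)/(I + 8)) = 12 + 4*((2*I)/(8 + I)) = 12 + 4*(2*I/(8 + I)) = 12 + 8*I/(8 + I))
(-3361 - 387) + y(-39) = (-3361 - 387) + 4*(24 + 5*(-39))/(8 - 39) = -3748 + 4*(24 - 195)/(-31) = -3748 + 4*(-1/31)*(-171) = -3748 + 684/31 = -115504/31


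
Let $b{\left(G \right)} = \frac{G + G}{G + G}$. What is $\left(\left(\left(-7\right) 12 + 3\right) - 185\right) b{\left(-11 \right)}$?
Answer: $-266$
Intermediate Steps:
$b{\left(G \right)} = 1$ ($b{\left(G \right)} = \frac{2 G}{2 G} = 2 G \frac{1}{2 G} = 1$)
$\left(\left(\left(-7\right) 12 + 3\right) - 185\right) b{\left(-11 \right)} = \left(\left(\left(-7\right) 12 + 3\right) - 185\right) 1 = \left(\left(-84 + 3\right) - 185\right) 1 = \left(-81 - 185\right) 1 = \left(-266\right) 1 = -266$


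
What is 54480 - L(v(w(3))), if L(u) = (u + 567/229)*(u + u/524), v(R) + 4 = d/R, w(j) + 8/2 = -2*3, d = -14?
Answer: 3268671657/59998 ≈ 54480.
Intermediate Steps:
w(j) = -10 (w(j) = -4 - 2*3 = -4 - 6 = -10)
v(R) = -4 - 14/R
L(u) = 525*u*(567/229 + u)/524 (L(u) = (u + 567*(1/229))*(u + u*(1/524)) = (u + 567/229)*(u + u/524) = (567/229 + u)*(525*u/524) = 525*u*(567/229 + u)/524)
54480 - L(v(w(3))) = 54480 - 525*(-4 - 14/(-10))*(567 + 229*(-4 - 14/(-10)))/119996 = 54480 - 525*(-4 - 14*(-⅒))*(567 + 229*(-4 - 14*(-⅒)))/119996 = 54480 - 525*(-4 + 7/5)*(567 + 229*(-4 + 7/5))/119996 = 54480 - 525*(-13)*(567 + 229*(-13/5))/(119996*5) = 54480 - 525*(-13)*(567 - 2977/5)/(119996*5) = 54480 - 525*(-13)*(-142)/(119996*5*5) = 54480 - 1*19383/59998 = 54480 - 19383/59998 = 3268671657/59998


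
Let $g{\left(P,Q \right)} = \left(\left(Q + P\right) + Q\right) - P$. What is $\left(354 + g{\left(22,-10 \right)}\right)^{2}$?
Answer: $111556$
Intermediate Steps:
$g{\left(P,Q \right)} = 2 Q$ ($g{\left(P,Q \right)} = \left(\left(P + Q\right) + Q\right) - P = \left(P + 2 Q\right) - P = 2 Q$)
$\left(354 + g{\left(22,-10 \right)}\right)^{2} = \left(354 + 2 \left(-10\right)\right)^{2} = \left(354 - 20\right)^{2} = 334^{2} = 111556$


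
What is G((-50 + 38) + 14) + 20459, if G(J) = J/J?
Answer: 20460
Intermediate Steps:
G(J) = 1
G((-50 + 38) + 14) + 20459 = 1 + 20459 = 20460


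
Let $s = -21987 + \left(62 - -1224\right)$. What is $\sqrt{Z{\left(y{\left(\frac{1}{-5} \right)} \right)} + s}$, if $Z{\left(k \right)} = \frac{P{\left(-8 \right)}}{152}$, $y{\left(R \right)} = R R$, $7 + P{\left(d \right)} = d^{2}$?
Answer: $\frac{i \sqrt{331210}}{4} \approx 143.88 i$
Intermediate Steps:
$P{\left(d \right)} = -7 + d^{2}$
$s = -20701$ ($s = -21987 + \left(62 + 1224\right) = -21987 + 1286 = -20701$)
$y{\left(R \right)} = R^{2}$
$Z{\left(k \right)} = \frac{3}{8}$ ($Z{\left(k \right)} = \frac{-7 + \left(-8\right)^{2}}{152} = \left(-7 + 64\right) \frac{1}{152} = 57 \cdot \frac{1}{152} = \frac{3}{8}$)
$\sqrt{Z{\left(y{\left(\frac{1}{-5} \right)} \right)} + s} = \sqrt{\frac{3}{8} - 20701} = \sqrt{- \frac{165605}{8}} = \frac{i \sqrt{331210}}{4}$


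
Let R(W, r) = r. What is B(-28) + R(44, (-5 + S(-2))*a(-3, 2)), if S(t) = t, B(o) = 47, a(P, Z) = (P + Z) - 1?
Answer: 61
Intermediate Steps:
a(P, Z) = -1 + P + Z
B(-28) + R(44, (-5 + S(-2))*a(-3, 2)) = 47 + (-5 - 2)*(-1 - 3 + 2) = 47 - 7*(-2) = 47 + 14 = 61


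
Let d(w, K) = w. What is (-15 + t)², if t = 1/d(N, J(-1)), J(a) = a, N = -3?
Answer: 2116/9 ≈ 235.11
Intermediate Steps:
t = -⅓ (t = 1/(-3) = -⅓ ≈ -0.33333)
(-15 + t)² = (-15 - ⅓)² = (-46/3)² = 2116/9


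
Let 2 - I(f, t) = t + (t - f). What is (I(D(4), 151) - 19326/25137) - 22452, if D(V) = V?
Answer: -190611934/8379 ≈ -22749.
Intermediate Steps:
I(f, t) = 2 + f - 2*t (I(f, t) = 2 - (t + (t - f)) = 2 - (-f + 2*t) = 2 + (f - 2*t) = 2 + f - 2*t)
(I(D(4), 151) - 19326/25137) - 22452 = ((2 + 4 - 2*151) - 19326/25137) - 22452 = ((2 + 4 - 302) - 19326*1/25137) - 22452 = (-296 - 6442/8379) - 22452 = -2486626/8379 - 22452 = -190611934/8379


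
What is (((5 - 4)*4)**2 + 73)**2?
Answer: 7921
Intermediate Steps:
(((5 - 4)*4)**2 + 73)**2 = ((1*4)**2 + 73)**2 = (4**2 + 73)**2 = (16 + 73)**2 = 89**2 = 7921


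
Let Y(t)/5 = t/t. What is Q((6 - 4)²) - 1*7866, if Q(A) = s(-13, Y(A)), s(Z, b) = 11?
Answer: -7855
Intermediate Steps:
Y(t) = 5 (Y(t) = 5*(t/t) = 5*1 = 5)
Q(A) = 11
Q((6 - 4)²) - 1*7866 = 11 - 1*7866 = 11 - 7866 = -7855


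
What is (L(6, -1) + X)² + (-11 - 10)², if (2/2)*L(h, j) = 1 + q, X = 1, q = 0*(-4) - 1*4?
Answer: 445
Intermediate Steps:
q = -4 (q = 0 - 4 = -4)
L(h, j) = -3 (L(h, j) = 1 - 4 = -3)
(L(6, -1) + X)² + (-11 - 10)² = (-3 + 1)² + (-11 - 10)² = (-2)² + (-21)² = 4 + 441 = 445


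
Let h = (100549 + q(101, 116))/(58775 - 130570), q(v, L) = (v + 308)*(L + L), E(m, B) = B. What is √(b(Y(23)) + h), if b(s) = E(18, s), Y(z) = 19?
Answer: 18*√258964565/71795 ≈ 4.0346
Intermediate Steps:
q(v, L) = 2*L*(308 + v) (q(v, L) = (308 + v)*(2*L) = 2*L*(308 + v))
b(s) = s
h = -195437/71795 (h = (100549 + 2*116*(308 + 101))/(58775 - 130570) = (100549 + 2*116*409)/(-71795) = (100549 + 94888)*(-1/71795) = 195437*(-1/71795) = -195437/71795 ≈ -2.7222)
√(b(Y(23)) + h) = √(19 - 195437/71795) = √(1168668/71795) = 18*√258964565/71795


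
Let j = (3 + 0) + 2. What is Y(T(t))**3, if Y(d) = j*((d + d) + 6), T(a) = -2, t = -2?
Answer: 1000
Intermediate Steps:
j = 5 (j = 3 + 2 = 5)
Y(d) = 30 + 10*d (Y(d) = 5*((d + d) + 6) = 5*(2*d + 6) = 5*(6 + 2*d) = 30 + 10*d)
Y(T(t))**3 = (30 + 10*(-2))**3 = (30 - 20)**3 = 10**3 = 1000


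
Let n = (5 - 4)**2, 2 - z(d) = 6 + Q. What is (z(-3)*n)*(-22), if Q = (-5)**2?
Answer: 638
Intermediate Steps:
Q = 25
z(d) = -29 (z(d) = 2 - (6 + 25) = 2 - 1*31 = 2 - 31 = -29)
n = 1 (n = 1**2 = 1)
(z(-3)*n)*(-22) = -29*1*(-22) = -29*(-22) = 638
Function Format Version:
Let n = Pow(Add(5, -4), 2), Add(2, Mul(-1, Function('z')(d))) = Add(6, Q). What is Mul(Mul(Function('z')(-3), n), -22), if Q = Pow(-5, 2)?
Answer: 638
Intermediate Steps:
Q = 25
Function('z')(d) = -29 (Function('z')(d) = Add(2, Mul(-1, Add(6, 25))) = Add(2, Mul(-1, 31)) = Add(2, -31) = -29)
n = 1 (n = Pow(1, 2) = 1)
Mul(Mul(Function('z')(-3), n), -22) = Mul(Mul(-29, 1), -22) = Mul(-29, -22) = 638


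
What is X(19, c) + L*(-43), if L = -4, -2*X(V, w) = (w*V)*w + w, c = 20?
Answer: -3638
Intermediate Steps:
X(V, w) = -w/2 - V*w²/2 (X(V, w) = -((w*V)*w + w)/2 = -((V*w)*w + w)/2 = -(V*w² + w)/2 = -(w + V*w²)/2 = -w/2 - V*w²/2)
X(19, c) + L*(-43) = -½*20*(1 + 19*20) - 4*(-43) = -½*20*(1 + 380) + 172 = -½*20*381 + 172 = -3810 + 172 = -3638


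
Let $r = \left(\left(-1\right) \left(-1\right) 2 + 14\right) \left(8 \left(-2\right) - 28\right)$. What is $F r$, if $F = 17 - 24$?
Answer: $4928$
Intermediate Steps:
$F = -7$ ($F = 17 - 24 = -7$)
$r = -704$ ($r = \left(1 \cdot 2 + 14\right) \left(-16 - 28\right) = \left(2 + 14\right) \left(-44\right) = 16 \left(-44\right) = -704$)
$F r = \left(-7\right) \left(-704\right) = 4928$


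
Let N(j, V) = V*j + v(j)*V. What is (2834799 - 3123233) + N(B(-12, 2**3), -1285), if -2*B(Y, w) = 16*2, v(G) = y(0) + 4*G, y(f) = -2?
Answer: -183064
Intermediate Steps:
v(G) = -2 + 4*G
B(Y, w) = -16 (B(Y, w) = -8*2 = -1/2*32 = -16)
N(j, V) = V*j + V*(-2 + 4*j) (N(j, V) = V*j + (-2 + 4*j)*V = V*j + V*(-2 + 4*j))
(2834799 - 3123233) + N(B(-12, 2**3), -1285) = (2834799 - 3123233) - 1285*(-2 + 5*(-16)) = -288434 - 1285*(-2 - 80) = -288434 - 1285*(-82) = -288434 + 105370 = -183064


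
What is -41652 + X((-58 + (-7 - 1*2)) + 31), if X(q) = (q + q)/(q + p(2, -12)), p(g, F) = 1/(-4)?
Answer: -6039252/145 ≈ -41650.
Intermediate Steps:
p(g, F) = -1/4
X(q) = 2*q/(-1/4 + q) (X(q) = (q + q)/(q - 1/4) = (2*q)/(-1/4 + q) = 2*q/(-1/4 + q))
-41652 + X((-58 + (-7 - 1*2)) + 31) = -41652 + 8*((-58 + (-7 - 1*2)) + 31)/(-1 + 4*((-58 + (-7 - 1*2)) + 31)) = -41652 + 8*((-58 + (-7 - 2)) + 31)/(-1 + 4*((-58 + (-7 - 2)) + 31)) = -41652 + 8*((-58 - 9) + 31)/(-1 + 4*((-58 - 9) + 31)) = -41652 + 8*(-67 + 31)/(-1 + 4*(-67 + 31)) = -41652 + 8*(-36)/(-1 + 4*(-36)) = -41652 + 8*(-36)/(-1 - 144) = -41652 + 8*(-36)/(-145) = -41652 + 8*(-36)*(-1/145) = -41652 + 288/145 = -6039252/145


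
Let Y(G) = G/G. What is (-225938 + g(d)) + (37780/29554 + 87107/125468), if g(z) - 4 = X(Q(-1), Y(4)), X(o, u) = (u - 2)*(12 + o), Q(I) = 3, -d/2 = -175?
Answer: -59844995770415/264862948 ≈ -2.2595e+5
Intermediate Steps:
d = 350 (d = -2*(-175) = 350)
Y(G) = 1
X(o, u) = (-2 + u)*(12 + o)
g(z) = -11 (g(z) = 4 + (-24 - 2*3 + 12*1 + 3*1) = 4 + (-24 - 6 + 12 + 3) = 4 - 15 = -11)
(-225938 + g(d)) + (37780/29554 + 87107/125468) = (-225938 - 11) + (37780/29554 + 87107/125468) = -225949 + (37780*(1/29554) + 87107*(1/125468)) = -225949 + (18890/14777 + 87107/125468) = -225949 + 522467237/264862948 = -59844995770415/264862948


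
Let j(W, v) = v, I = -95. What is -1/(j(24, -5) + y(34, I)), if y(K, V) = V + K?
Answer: 1/66 ≈ 0.015152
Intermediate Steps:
y(K, V) = K + V
-1/(j(24, -5) + y(34, I)) = -1/(-5 + (34 - 95)) = -1/(-5 - 61) = -1/(-66) = -1*(-1/66) = 1/66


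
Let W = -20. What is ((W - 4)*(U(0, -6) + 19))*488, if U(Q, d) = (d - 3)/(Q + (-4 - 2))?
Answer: -240096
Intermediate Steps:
U(Q, d) = (-3 + d)/(-6 + Q) (U(Q, d) = (-3 + d)/(Q - 6) = (-3 + d)/(-6 + Q))
((W - 4)*(U(0, -6) + 19))*488 = ((-20 - 4)*((-3 - 6)/(-6 + 0) + 19))*488 = -24*(-9/(-6) + 19)*488 = -24*(-⅙*(-9) + 19)*488 = -24*(3/2 + 19)*488 = -24*41/2*488 = -492*488 = -240096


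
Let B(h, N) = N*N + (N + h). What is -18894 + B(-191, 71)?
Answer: -13973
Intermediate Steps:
B(h, N) = N + h + N**2 (B(h, N) = N**2 + (N + h) = N + h + N**2)
-18894 + B(-191, 71) = -18894 + (71 - 191 + 71**2) = -18894 + (71 - 191 + 5041) = -18894 + 4921 = -13973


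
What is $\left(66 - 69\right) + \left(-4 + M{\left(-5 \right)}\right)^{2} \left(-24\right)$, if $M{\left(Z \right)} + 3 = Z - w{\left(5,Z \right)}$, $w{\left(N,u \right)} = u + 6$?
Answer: $-4059$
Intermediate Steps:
$w{\left(N,u \right)} = 6 + u$
$M{\left(Z \right)} = -9$ ($M{\left(Z \right)} = -3 + \left(Z - \left(6 + Z\right)\right) = -3 - 6 = -9$)
$\left(66 - 69\right) + \left(-4 + M{\left(-5 \right)}\right)^{2} \left(-24\right) = \left(66 - 69\right) + \left(-4 - 9\right)^{2} \left(-24\right) = -3 + \left(-13\right)^{2} \left(-24\right) = -3 + 169 \left(-24\right) = -3 - 4056 = -4059$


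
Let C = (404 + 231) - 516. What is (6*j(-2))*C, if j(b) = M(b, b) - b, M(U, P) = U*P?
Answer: 4284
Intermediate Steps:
M(U, P) = P*U
j(b) = b² - b (j(b) = b*b - b = b² - b)
C = 119 (C = 635 - 516 = 119)
(6*j(-2))*C = (6*(-2*(-1 - 2)))*119 = (6*(-2*(-3)))*119 = (6*6)*119 = 36*119 = 4284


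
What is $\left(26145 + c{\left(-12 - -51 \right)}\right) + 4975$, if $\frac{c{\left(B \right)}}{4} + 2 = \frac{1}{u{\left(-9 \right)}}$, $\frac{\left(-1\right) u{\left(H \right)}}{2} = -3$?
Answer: $\frac{93338}{3} \approx 31113.0$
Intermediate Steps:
$u{\left(H \right)} = 6$ ($u{\left(H \right)} = \left(-2\right) \left(-3\right) = 6$)
$c{\left(B \right)} = - \frac{22}{3}$ ($c{\left(B \right)} = -8 + \frac{4}{6} = -8 + 4 \cdot \frac{1}{6} = -8 + \frac{2}{3} = - \frac{22}{3}$)
$\left(26145 + c{\left(-12 - -51 \right)}\right) + 4975 = \left(26145 - \frac{22}{3}\right) + 4975 = \frac{78413}{3} + 4975 = \frac{93338}{3}$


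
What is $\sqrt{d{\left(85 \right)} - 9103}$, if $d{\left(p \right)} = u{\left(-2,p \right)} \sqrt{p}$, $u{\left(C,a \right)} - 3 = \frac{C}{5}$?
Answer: $\frac{\sqrt{-227575 + 65 \sqrt{85}}}{5} \approx 95.284 i$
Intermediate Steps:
$u{\left(C,a \right)} = 3 + \frac{C}{5}$
$d{\left(p \right)} = \frac{13 \sqrt{p}}{5}$ ($d{\left(p \right)} = \left(3 + \frac{1}{5} \left(-2\right)\right) \sqrt{p} = \left(3 - \frac{2}{5}\right) \sqrt{p} = \frac{13 \sqrt{p}}{5}$)
$\sqrt{d{\left(85 \right)} - 9103} = \sqrt{\frac{13 \sqrt{85}}{5} - 9103} = \sqrt{-9103 + \frac{13 \sqrt{85}}{5}}$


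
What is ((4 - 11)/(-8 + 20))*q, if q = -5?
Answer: 35/12 ≈ 2.9167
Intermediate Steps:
((4 - 11)/(-8 + 20))*q = ((4 - 11)/(-8 + 20))*(-5) = -7/12*(-5) = 35/12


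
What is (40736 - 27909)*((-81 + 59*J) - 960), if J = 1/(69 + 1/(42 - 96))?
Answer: -49698711753/3725 ≈ -1.3342e+7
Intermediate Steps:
J = 54/3725 (J = 1/(69 + 1/(-54)) = 1/(69 - 1/54) = 1/(3725/54) = 54/3725 ≈ 0.014497)
(40736 - 27909)*((-81 + 59*J) - 960) = (40736 - 27909)*((-81 + 59*(54/3725)) - 960) = 12827*((-81 + 3186/3725) - 960) = 12827*(-298539/3725 - 960) = 12827*(-3874539/3725) = -49698711753/3725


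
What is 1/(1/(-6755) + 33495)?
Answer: 6755/226258724 ≈ 2.9855e-5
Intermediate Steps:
1/(1/(-6755) + 33495) = 1/(-1/6755 + 33495) = 1/(226258724/6755) = 6755/226258724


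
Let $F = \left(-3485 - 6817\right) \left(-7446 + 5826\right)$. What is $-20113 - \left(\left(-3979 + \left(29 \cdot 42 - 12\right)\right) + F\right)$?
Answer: $-16706580$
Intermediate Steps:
$F = 16689240$ ($F = \left(-10302\right) \left(-1620\right) = 16689240$)
$-20113 - \left(\left(-3979 + \left(29 \cdot 42 - 12\right)\right) + F\right) = -20113 - \left(\left(-3979 + \left(29 \cdot 42 - 12\right)\right) + 16689240\right) = -20113 - \left(\left(-3979 + \left(1218 - 12\right)\right) + 16689240\right) = -20113 - \left(\left(-3979 + 1206\right) + 16689240\right) = -20113 - \left(-2773 + 16689240\right) = -20113 - 16686467 = -16706580$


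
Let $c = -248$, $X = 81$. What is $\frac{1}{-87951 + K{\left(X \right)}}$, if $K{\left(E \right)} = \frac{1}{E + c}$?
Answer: $- \frac{167}{14687818} \approx -1.137 \cdot 10^{-5}$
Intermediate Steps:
$K{\left(E \right)} = \frac{1}{-248 + E}$ ($K{\left(E \right)} = \frac{1}{E - 248} = \frac{1}{-248 + E}$)
$\frac{1}{-87951 + K{\left(X \right)}} = \frac{1}{-87951 + \frac{1}{-248 + 81}} = \frac{1}{-87951 + \frac{1}{-167}} = \frac{1}{-87951 - \frac{1}{167}} = \frac{1}{- \frac{14687818}{167}} = - \frac{167}{14687818}$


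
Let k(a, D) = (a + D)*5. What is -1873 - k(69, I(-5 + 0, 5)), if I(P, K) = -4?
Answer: -2198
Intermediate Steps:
k(a, D) = 5*D + 5*a (k(a, D) = (D + a)*5 = 5*D + 5*a)
-1873 - k(69, I(-5 + 0, 5)) = -1873 - (5*(-4) + 5*69) = -1873 - (-20 + 345) = -1873 - 1*325 = -1873 - 325 = -2198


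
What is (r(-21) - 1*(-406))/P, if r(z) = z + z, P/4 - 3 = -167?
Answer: -91/164 ≈ -0.55488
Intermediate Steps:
P = -656 (P = 12 + 4*(-167) = 12 - 668 = -656)
r(z) = 2*z
(r(-21) - 1*(-406))/P = (2*(-21) - 1*(-406))/(-656) = (-42 + 406)*(-1/656) = 364*(-1/656) = -91/164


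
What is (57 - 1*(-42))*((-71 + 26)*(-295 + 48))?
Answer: 1100385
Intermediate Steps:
(57 - 1*(-42))*((-71 + 26)*(-295 + 48)) = (57 + 42)*(-45*(-247)) = 99*11115 = 1100385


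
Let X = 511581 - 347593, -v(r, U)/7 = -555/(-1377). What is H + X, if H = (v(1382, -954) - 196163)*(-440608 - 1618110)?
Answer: 185367274566908/459 ≈ 4.0385e+11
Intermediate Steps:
v(r, U) = -1295/459 (v(r, U) = -(-3885)/(-1377) = -(-3885)*(-1)/1377 = -7*185/459 = -1295/459)
H = 185367199296416/459 (H = (-1295/459 - 196163)*(-440608 - 1618110) = -90040112/459*(-2058718) = 185367199296416/459 ≈ 4.0385e+11)
X = 163988
H + X = 185367199296416/459 + 163988 = 185367274566908/459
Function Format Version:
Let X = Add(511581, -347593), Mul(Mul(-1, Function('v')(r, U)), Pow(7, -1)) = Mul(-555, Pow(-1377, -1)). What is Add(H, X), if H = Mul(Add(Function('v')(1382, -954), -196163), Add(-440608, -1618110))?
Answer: Rational(185367274566908, 459) ≈ 4.0385e+11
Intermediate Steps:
Function('v')(r, U) = Rational(-1295, 459) (Function('v')(r, U) = Mul(-7, Mul(-555, Pow(-1377, -1))) = Mul(-7, Mul(-555, Rational(-1, 1377))) = Mul(-7, Rational(185, 459)) = Rational(-1295, 459))
H = Rational(185367199296416, 459) (H = Mul(Add(Rational(-1295, 459), -196163), Add(-440608, -1618110)) = Mul(Rational(-90040112, 459), -2058718) = Rational(185367199296416, 459) ≈ 4.0385e+11)
X = 163988
Add(H, X) = Add(Rational(185367199296416, 459), 163988) = Rational(185367274566908, 459)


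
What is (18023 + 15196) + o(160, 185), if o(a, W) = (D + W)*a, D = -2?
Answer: 62499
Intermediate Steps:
o(a, W) = a*(-2 + W) (o(a, W) = (-2 + W)*a = a*(-2 + W))
(18023 + 15196) + o(160, 185) = (18023 + 15196) + 160*(-2 + 185) = 33219 + 160*183 = 33219 + 29280 = 62499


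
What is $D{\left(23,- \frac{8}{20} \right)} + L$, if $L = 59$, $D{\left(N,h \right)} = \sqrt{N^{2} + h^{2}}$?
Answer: $59 + \frac{\sqrt{13229}}{5} \approx 82.003$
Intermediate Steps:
$D{\left(23,- \frac{8}{20} \right)} + L = \sqrt{23^{2} + \left(- \frac{8}{20}\right)^{2}} + 59 = \sqrt{529 + \left(\left(-8\right) \frac{1}{20}\right)^{2}} + 59 = \sqrt{529 + \left(- \frac{2}{5}\right)^{2}} + 59 = \sqrt{529 + \frac{4}{25}} + 59 = \sqrt{\frac{13229}{25}} + 59 = \frac{\sqrt{13229}}{5} + 59 = 59 + \frac{\sqrt{13229}}{5}$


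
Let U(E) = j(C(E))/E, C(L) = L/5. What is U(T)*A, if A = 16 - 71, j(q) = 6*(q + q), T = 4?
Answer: -132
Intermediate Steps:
C(L) = L/5 (C(L) = L*(⅕) = L/5)
j(q) = 12*q (j(q) = 6*(2*q) = 12*q)
U(E) = 12/5 (U(E) = (12*(E/5))/E = (12*E/5)/E = 12/5)
A = -55
U(T)*A = (12/5)*(-55) = -132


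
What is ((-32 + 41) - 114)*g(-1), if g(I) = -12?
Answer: 1260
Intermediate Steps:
((-32 + 41) - 114)*g(-1) = ((-32 + 41) - 114)*(-12) = (9 - 114)*(-12) = -105*(-12) = 1260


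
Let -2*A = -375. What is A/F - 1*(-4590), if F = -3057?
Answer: 9354295/2038 ≈ 4589.9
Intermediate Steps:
A = 375/2 (A = -½*(-375) = 375/2 ≈ 187.50)
A/F - 1*(-4590) = (375/2)/(-3057) - 1*(-4590) = (375/2)*(-1/3057) + 4590 = -125/2038 + 4590 = 9354295/2038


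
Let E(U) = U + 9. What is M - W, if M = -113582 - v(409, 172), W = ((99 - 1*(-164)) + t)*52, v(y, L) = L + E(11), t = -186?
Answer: -117778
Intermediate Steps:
E(U) = 9 + U
v(y, L) = 20 + L (v(y, L) = L + (9 + 11) = L + 20 = 20 + L)
W = 4004 (W = ((99 - 1*(-164)) - 186)*52 = ((99 + 164) - 186)*52 = (263 - 186)*52 = 77*52 = 4004)
M = -113774 (M = -113582 - (20 + 172) = -113582 - 1*192 = -113582 - 192 = -113774)
M - W = -113774 - 1*4004 = -113774 - 4004 = -117778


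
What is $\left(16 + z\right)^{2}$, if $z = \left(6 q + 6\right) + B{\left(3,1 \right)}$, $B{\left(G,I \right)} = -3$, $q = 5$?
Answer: $2401$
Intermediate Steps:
$z = 33$ ($z = \left(6 \cdot 5 + 6\right) - 3 = \left(30 + 6\right) - 3 = 36 - 3 = 33$)
$\left(16 + z\right)^{2} = \left(16 + 33\right)^{2} = 49^{2} = 2401$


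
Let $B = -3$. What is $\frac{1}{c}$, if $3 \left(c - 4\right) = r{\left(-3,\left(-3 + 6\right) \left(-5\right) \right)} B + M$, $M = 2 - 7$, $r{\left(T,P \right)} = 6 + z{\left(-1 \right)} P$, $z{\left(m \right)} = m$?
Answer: $- \frac{3}{56} \approx -0.053571$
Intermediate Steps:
$r{\left(T,P \right)} = 6 - P$
$M = -5$ ($M = 2 - 7 = -5$)
$c = - \frac{56}{3}$ ($c = 4 + \frac{\left(6 - \left(-3 + 6\right) \left(-5\right)\right) \left(-3\right) - 5}{3} = 4 + \frac{\left(6 - 3 \left(-5\right)\right) \left(-3\right) - 5}{3} = 4 + \frac{\left(6 - -15\right) \left(-3\right) - 5}{3} = 4 + \frac{\left(6 + 15\right) \left(-3\right) - 5}{3} = 4 + \frac{21 \left(-3\right) - 5}{3} = 4 + \frac{-63 - 5}{3} = 4 + \frac{1}{3} \left(-68\right) = 4 - \frac{68}{3} = - \frac{56}{3} \approx -18.667$)
$\frac{1}{c} = \frac{1}{- \frac{56}{3}} = - \frac{3}{56}$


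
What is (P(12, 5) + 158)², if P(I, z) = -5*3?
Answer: 20449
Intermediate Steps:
P(I, z) = -15
(P(12, 5) + 158)² = (-15 + 158)² = 143² = 20449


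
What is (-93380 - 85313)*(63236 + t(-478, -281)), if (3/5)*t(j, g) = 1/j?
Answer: -16203956112367/1434 ≈ -1.1300e+10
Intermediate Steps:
t(j, g) = 5/(3*j)
(-93380 - 85313)*(63236 + t(-478, -281)) = (-93380 - 85313)*(63236 + (5/3)/(-478)) = -178693*(63236 + (5/3)*(-1/478)) = -178693*(63236 - 5/1434) = -178693*90680419/1434 = -16203956112367/1434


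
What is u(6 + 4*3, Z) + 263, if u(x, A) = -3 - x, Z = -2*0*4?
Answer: 242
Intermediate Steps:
Z = 0 (Z = 0*4 = 0)
u(6 + 4*3, Z) + 263 = (-3 - (6 + 4*3)) + 263 = (-3 - (6 + 12)) + 263 = (-3 - 1*18) + 263 = (-3 - 18) + 263 = -21 + 263 = 242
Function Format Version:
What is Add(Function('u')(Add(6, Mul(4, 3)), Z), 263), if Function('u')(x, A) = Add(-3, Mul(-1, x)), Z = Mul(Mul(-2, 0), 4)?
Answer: 242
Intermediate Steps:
Z = 0 (Z = Mul(0, 4) = 0)
Add(Function('u')(Add(6, Mul(4, 3)), Z), 263) = Add(Add(-3, Mul(-1, Add(6, Mul(4, 3)))), 263) = Add(Add(-3, Mul(-1, Add(6, 12))), 263) = Add(Add(-3, Mul(-1, 18)), 263) = Add(Add(-3, -18), 263) = Add(-21, 263) = 242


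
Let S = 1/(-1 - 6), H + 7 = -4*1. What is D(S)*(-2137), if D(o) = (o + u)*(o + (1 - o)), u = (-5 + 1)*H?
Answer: -656059/7 ≈ -93723.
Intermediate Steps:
H = -11 (H = -7 - 4*1 = -7 - 4 = -11)
S = -1/7 (S = 1/(-7) = -1/7 ≈ -0.14286)
u = 44 (u = (-5 + 1)*(-11) = -4*(-11) = 44)
D(o) = 44 + o (D(o) = (o + 44)*(o + (1 - o)) = (44 + o)*1 = 44 + o)
D(S)*(-2137) = (44 - 1/7)*(-2137) = (307/7)*(-2137) = -656059/7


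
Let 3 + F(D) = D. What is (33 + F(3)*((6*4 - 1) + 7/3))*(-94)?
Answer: -3102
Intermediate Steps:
F(D) = -3 + D
(33 + F(3)*((6*4 - 1) + 7/3))*(-94) = (33 + (-3 + 3)*((6*4 - 1) + 7/3))*(-94) = (33 + 0*((24 - 1) + 7*(⅓)))*(-94) = (33 + 0*(23 + 7/3))*(-94) = (33 + 0*(76/3))*(-94) = (33 + 0)*(-94) = 33*(-94) = -3102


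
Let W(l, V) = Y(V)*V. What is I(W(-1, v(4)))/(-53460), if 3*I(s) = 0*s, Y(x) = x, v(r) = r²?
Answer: 0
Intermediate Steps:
W(l, V) = V² (W(l, V) = V*V = V²)
I(s) = 0 (I(s) = (0*s)/3 = (⅓)*0 = 0)
I(W(-1, v(4)))/(-53460) = 0/(-53460) = 0*(-1/53460) = 0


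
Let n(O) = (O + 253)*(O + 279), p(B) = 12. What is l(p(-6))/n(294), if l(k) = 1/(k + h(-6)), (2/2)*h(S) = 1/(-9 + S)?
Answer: 5/18701383 ≈ 2.6736e-7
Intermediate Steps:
h(S) = 1/(-9 + S)
n(O) = (253 + O)*(279 + O)
l(k) = 1/(-1/15 + k) (l(k) = 1/(k + 1/(-9 - 6)) = 1/(k + 1/(-15)) = 1/(k - 1/15) = 1/(-1/15 + k))
l(p(-6))/n(294) = (15/(-1 + 15*12))/(70587 + 294² + 532*294) = (15/(-1 + 180))/(70587 + 86436 + 156408) = (15/179)/313431 = (15*(1/179))*(1/313431) = (15/179)*(1/313431) = 5/18701383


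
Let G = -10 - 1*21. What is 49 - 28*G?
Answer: 917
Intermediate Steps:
G = -31 (G = -10 - 21 = -31)
49 - 28*G = 49 - 28*(-31) = 49 + 868 = 917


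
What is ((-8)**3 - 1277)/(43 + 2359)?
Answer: -1789/2402 ≈ -0.74480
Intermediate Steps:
((-8)**3 - 1277)/(43 + 2359) = (-512 - 1277)/2402 = -1789*1/2402 = -1789/2402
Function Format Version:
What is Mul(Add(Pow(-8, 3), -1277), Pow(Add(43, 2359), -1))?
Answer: Rational(-1789, 2402) ≈ -0.74480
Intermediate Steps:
Mul(Add(Pow(-8, 3), -1277), Pow(Add(43, 2359), -1)) = Mul(Add(-512, -1277), Pow(2402, -1)) = Mul(-1789, Rational(1, 2402)) = Rational(-1789, 2402)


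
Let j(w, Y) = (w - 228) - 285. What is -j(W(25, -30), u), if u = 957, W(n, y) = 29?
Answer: 484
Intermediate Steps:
j(w, Y) = -513 + w (j(w, Y) = (-228 + w) - 285 = -513 + w)
-j(W(25, -30), u) = -(-513 + 29) = -1*(-484) = 484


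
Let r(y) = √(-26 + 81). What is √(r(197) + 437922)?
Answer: √(437922 + √55) ≈ 661.76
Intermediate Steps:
r(y) = √55
√(r(197) + 437922) = √(√55 + 437922) = √(437922 + √55)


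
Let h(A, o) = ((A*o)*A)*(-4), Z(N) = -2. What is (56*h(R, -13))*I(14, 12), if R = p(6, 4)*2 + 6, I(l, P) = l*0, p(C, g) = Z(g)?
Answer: 0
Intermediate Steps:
p(C, g) = -2
I(l, P) = 0
R = 2 (R = -2*2 + 6 = -4 + 6 = 2)
h(A, o) = -4*o*A² (h(A, o) = (o*A²)*(-4) = -4*o*A²)
(56*h(R, -13))*I(14, 12) = (56*(-4*(-13)*2²))*0 = (56*(-4*(-13)*4))*0 = (56*208)*0 = 11648*0 = 0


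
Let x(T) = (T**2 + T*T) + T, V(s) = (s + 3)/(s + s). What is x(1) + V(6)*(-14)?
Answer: -15/2 ≈ -7.5000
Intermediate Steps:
V(s) = (3 + s)/(2*s) (V(s) = (3 + s)/((2*s)) = (3 + s)*(1/(2*s)) = (3 + s)/(2*s))
x(T) = T + 2*T**2 (x(T) = (T**2 + T**2) + T = 2*T**2 + T = T + 2*T**2)
x(1) + V(6)*(-14) = 1*(1 + 2*1) + ((1/2)*(3 + 6)/6)*(-14) = 1*(1 + 2) + ((1/2)*(1/6)*9)*(-14) = 1*3 + (3/4)*(-14) = 3 - 21/2 = -15/2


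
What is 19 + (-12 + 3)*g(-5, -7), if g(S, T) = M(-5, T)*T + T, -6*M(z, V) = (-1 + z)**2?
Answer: -296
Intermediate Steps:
M(z, V) = -(-1 + z)**2/6
g(S, T) = -5*T (g(S, T) = (-(-1 - 5)**2/6)*T + T = (-1/6*(-6)**2)*T + T = (-1/6*36)*T + T = -6*T + T = -5*T)
19 + (-12 + 3)*g(-5, -7) = 19 + (-12 + 3)*(-5*(-7)) = 19 - 9*35 = 19 - 315 = -296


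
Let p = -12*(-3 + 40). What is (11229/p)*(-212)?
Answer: 198379/37 ≈ 5361.6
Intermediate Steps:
p = -444 (p = -12*37 = -444)
(11229/p)*(-212) = (11229/(-444))*(-212) = (11229*(-1/444))*(-212) = -3743/148*(-212) = 198379/37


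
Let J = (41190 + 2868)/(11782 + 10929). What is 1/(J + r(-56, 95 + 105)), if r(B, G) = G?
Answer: 22711/4586258 ≈ 0.0049520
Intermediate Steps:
J = 44058/22711 ≈ 1.9399
1/(J + r(-56, 95 + 105)) = 1/(44058/22711 + (95 + 105)) = 1/(44058/22711 + 200) = 1/(4586258/22711) = 22711/4586258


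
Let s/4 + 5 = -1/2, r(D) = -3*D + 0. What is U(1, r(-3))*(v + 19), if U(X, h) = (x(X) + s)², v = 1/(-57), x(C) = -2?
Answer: 207744/19 ≈ 10934.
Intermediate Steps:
r(D) = -3*D
s = -22 (s = -20 + 4*(-1/2) = -20 + 4*(-1*½) = -20 + 4*(-½) = -20 - 2 = -22)
v = -1/57 ≈ -0.017544
U(X, h) = 576 (U(X, h) = (-2 - 22)² = (-24)² = 576)
U(1, r(-3))*(v + 19) = 576*(-1/57 + 19) = 576*(1082/57) = 207744/19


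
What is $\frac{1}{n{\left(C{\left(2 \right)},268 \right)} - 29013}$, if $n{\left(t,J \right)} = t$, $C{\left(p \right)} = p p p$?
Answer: $- \frac{1}{29005} \approx -3.4477 \cdot 10^{-5}$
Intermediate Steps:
$C{\left(p \right)} = p^{3}$ ($C{\left(p \right)} = p^{2} p = p^{3}$)
$\frac{1}{n{\left(C{\left(2 \right)},268 \right)} - 29013} = \frac{1}{2^{3} - 29013} = \frac{1}{8 - 29013} = \frac{1}{-29005} = - \frac{1}{29005}$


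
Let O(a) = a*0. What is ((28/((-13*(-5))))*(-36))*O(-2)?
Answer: 0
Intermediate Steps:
O(a) = 0
((28/((-13*(-5))))*(-36))*O(-2) = ((28/((-13*(-5))))*(-36))*0 = ((28/65)*(-36))*0 = -1008/65*0 = 0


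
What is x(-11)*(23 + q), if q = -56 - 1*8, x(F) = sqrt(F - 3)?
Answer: -41*I*sqrt(14) ≈ -153.41*I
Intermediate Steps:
x(F) = sqrt(-3 + F)
q = -64 (q = -56 - 8 = -64)
x(-11)*(23 + q) = sqrt(-3 - 11)*(23 - 64) = sqrt(-14)*(-41) = (I*sqrt(14))*(-41) = -41*I*sqrt(14)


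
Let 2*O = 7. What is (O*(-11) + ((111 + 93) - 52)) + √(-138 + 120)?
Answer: 227/2 + 3*I*√2 ≈ 113.5 + 4.2426*I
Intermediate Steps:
O = 7/2 (O = (½)*7 = 7/2 ≈ 3.5000)
(O*(-11) + ((111 + 93) - 52)) + √(-138 + 120) = ((7/2)*(-11) + ((111 + 93) - 52)) + √(-138 + 120) = (-77/2 + (204 - 52)) + √(-18) = (-77/2 + 152) + 3*I*√2 = 227/2 + 3*I*√2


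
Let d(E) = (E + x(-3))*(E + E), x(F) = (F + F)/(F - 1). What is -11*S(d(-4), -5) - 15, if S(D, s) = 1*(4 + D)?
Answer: -279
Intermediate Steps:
x(F) = 2*F/(-1 + F) (x(F) = (2*F)/(-1 + F) = 2*F/(-1 + F))
d(E) = 2*E*(3/2 + E) (d(E) = (E + 2*(-3)/(-1 - 3))*(E + E) = (E + 2*(-3)/(-4))*(2*E) = (E + 2*(-3)*(-¼))*(2*E) = (E + 3/2)*(2*E) = (3/2 + E)*(2*E) = 2*E*(3/2 + E))
S(D, s) = 4 + D
-11*S(d(-4), -5) - 15 = -11*(4 - 4*(3 + 2*(-4))) - 15 = -11*(4 - 4*(3 - 8)) - 15 = -11*(4 - 4*(-5)) - 15 = -11*(4 + 20) - 15 = -11*24 - 15 = -264 - 15 = -279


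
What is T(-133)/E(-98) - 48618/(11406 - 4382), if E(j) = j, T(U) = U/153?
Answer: -26001575/3761352 ≈ -6.9128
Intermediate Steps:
T(U) = U/153 (T(U) = U*(1/153) = U/153)
T(-133)/E(-98) - 48618/(11406 - 4382) = ((1/153)*(-133))/(-98) - 48618/(11406 - 4382) = -133/153*(-1/98) - 48618/7024 = 19/2142 - 48618*1/7024 = 19/2142 - 24309/3512 = -26001575/3761352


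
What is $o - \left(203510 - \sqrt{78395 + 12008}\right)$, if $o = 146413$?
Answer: $-57097 + \sqrt{90403} \approx -56796.0$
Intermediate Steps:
$o - \left(203510 - \sqrt{78395 + 12008}\right) = 146413 - \left(203510 - \sqrt{78395 + 12008}\right) = 146413 - \left(203510 - \sqrt{90403}\right) = -57097 + \sqrt{90403}$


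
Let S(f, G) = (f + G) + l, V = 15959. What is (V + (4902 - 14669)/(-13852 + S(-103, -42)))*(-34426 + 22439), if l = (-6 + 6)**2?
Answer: -2677750637430/13997 ≈ -1.9131e+8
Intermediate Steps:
l = 0 (l = 0**2 = 0)
S(f, G) = G + f (S(f, G) = (f + G) + 0 = (G + f) + 0 = G + f)
(V + (4902 - 14669)/(-13852 + S(-103, -42)))*(-34426 + 22439) = (15959 + (4902 - 14669)/(-13852 + (-42 - 103)))*(-34426 + 22439) = (15959 - 9767/(-13852 - 145))*(-11987) = (15959 - 9767/(-13997))*(-11987) = (15959 - 9767*(-1/13997))*(-11987) = (15959 + 9767/13997)*(-11987) = (223387890/13997)*(-11987) = -2677750637430/13997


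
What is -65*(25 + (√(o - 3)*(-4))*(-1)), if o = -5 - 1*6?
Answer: -1625 - 260*I*√14 ≈ -1625.0 - 972.83*I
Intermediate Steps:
o = -11 (o = -5 - 6 = -11)
-65*(25 + (√(o - 3)*(-4))*(-1)) = -65*(25 + (√(-11 - 3)*(-4))*(-1)) = -65*(25 + (√(-14)*(-4))*(-1)) = -65*(25 + ((I*√14)*(-4))*(-1)) = -65*(25 - 4*I*√14*(-1)) = -65*(25 + 4*I*√14) = -1625 - 260*I*√14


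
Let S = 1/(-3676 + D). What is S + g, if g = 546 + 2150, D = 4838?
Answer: 3132753/1162 ≈ 2696.0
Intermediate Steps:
S = 1/1162 (S = 1/(-3676 + 4838) = 1/1162 ≈ 0.00086058)
g = 2696
S + g = 1/1162 + 2696 = 3132753/1162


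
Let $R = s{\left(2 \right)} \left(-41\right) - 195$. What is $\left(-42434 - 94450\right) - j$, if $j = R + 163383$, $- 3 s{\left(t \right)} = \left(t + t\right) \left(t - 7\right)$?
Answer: $- \frac{899396}{3} \approx -2.998 \cdot 10^{5}$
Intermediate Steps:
$s{\left(t \right)} = - \frac{2 t \left(-7 + t\right)}{3}$ ($s{\left(t \right)} = - \frac{\left(t + t\right) \left(t - 7\right)}{3} = - \frac{2 t \left(-7 + t\right)}{3}$)
$R = - \frac{1405}{3}$ ($R = \frac{2}{3} \cdot 2 \left(7 - 2\right) \left(-41\right) - 195 = \frac{2}{3} \cdot 2 \cdot 5 \left(-41\right) - 195 = \frac{20}{3} \left(-41\right) - 195 = - \frac{820}{3} - 195 = - \frac{1405}{3} \approx -468.33$)
$j = \frac{488744}{3}$ ($j = - \frac{1405}{3} + 163383 = \frac{488744}{3} \approx 1.6291 \cdot 10^{5}$)
$\left(-42434 - 94450\right) - j = \left(-42434 - 94450\right) - \frac{488744}{3} = -136884 - \frac{488744}{3} = - \frac{899396}{3}$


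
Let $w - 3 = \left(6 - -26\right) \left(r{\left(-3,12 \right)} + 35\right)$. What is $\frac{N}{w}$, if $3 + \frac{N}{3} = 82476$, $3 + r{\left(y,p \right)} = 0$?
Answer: $\frac{247419}{1027} \approx 240.91$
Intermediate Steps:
$r{\left(y,p \right)} = -3$ ($r{\left(y,p \right)} = -3 + 0 = -3$)
$N = 247419$ ($N = -9 + 3 \cdot 82476 = -9 + 247428 = 247419$)
$w = 1027$ ($w = 3 + \left(6 - -26\right) \left(-3 + 35\right) = 3 + \left(6 + 26\right) 32 = 3 + 32 \cdot 32 = 3 + 1024 = 1027$)
$\frac{N}{w} = \frac{247419}{1027}$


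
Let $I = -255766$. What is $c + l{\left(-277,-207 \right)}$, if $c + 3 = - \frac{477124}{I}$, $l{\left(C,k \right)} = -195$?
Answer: $- \frac{25082272}{127883} \approx -196.13$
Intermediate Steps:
$c = - \frac{145087}{127883}$ ($c = -3 - \frac{477124}{-255766} = -3 - - \frac{238562}{127883} = -3 + \frac{238562}{127883} = - \frac{145087}{127883} \approx -1.1345$)
$c + l{\left(-277,-207 \right)} = - \frac{145087}{127883} - 195 = - \frac{25082272}{127883}$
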